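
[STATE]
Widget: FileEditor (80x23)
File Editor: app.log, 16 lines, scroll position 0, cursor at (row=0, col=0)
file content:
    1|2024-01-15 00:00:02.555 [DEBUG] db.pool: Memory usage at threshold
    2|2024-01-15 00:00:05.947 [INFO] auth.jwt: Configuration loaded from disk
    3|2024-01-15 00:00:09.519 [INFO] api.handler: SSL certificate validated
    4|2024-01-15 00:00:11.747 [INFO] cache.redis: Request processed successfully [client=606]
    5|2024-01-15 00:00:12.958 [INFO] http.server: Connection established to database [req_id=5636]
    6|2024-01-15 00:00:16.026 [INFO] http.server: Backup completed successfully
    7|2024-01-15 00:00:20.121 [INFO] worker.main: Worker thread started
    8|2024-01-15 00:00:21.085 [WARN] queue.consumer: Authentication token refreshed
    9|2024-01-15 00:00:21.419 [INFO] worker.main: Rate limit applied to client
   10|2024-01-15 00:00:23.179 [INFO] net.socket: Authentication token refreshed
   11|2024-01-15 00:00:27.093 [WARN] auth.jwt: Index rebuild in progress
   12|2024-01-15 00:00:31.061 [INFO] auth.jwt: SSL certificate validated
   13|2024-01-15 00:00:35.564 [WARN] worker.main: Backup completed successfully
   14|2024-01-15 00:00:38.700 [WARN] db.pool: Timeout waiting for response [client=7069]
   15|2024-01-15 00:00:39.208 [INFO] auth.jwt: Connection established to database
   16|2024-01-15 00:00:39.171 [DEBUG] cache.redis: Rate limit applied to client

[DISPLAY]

█024-01-15 00:00:02.555 [DEBUG] db.pool: Memory usage at threshold             ▲
2024-01-15 00:00:05.947 [INFO] auth.jwt: Configuration loaded from disk        █
2024-01-15 00:00:09.519 [INFO] api.handler: SSL certificate validated          ░
2024-01-15 00:00:11.747 [INFO] cache.redis: Request processed successfully [cli░
2024-01-15 00:00:12.958 [INFO] http.server: Connection established to database ░
2024-01-15 00:00:16.026 [INFO] http.server: Backup completed successfully      ░
2024-01-15 00:00:20.121 [INFO] worker.main: Worker thread started              ░
2024-01-15 00:00:21.085 [WARN] queue.consumer: Authentication token refreshed  ░
2024-01-15 00:00:21.419 [INFO] worker.main: Rate limit applied to client       ░
2024-01-15 00:00:23.179 [INFO] net.socket: Authentication token refreshed      ░
2024-01-15 00:00:27.093 [WARN] auth.jwt: Index rebuild in progress             ░
2024-01-15 00:00:31.061 [INFO] auth.jwt: SSL certificate validated             ░
2024-01-15 00:00:35.564 [WARN] worker.main: Backup completed successfully      ░
2024-01-15 00:00:38.700 [WARN] db.pool: Timeout waiting for response [client=70░
2024-01-15 00:00:39.208 [INFO] auth.jwt: Connection established to database    ░
2024-01-15 00:00:39.171 [DEBUG] cache.redis: Rate limit applied to client      ░
                                                                               ░
                                                                               ░
                                                                               ░
                                                                               ░
                                                                               ░
                                                                               ░
                                                                               ▼


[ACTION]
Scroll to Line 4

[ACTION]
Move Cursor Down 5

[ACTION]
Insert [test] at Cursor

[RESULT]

2024-01-15 00:00:02.555 [DEBUG] db.pool: Memory usage at threshold             ▲
2024-01-15 00:00:05.947 [INFO] auth.jwt: Configuration loaded from disk        █
2024-01-15 00:00:09.519 [INFO] api.handler: SSL certificate validated          ░
2024-01-15 00:00:11.747 [INFO] cache.redis: Request processed successfully [cli░
2024-01-15 00:00:12.958 [INFO] http.server: Connection established to database ░
test█024-01-15 00:00:16.026 [INFO] http.server: Backup completed successfully  ░
2024-01-15 00:00:20.121 [INFO] worker.main: Worker thread started              ░
2024-01-15 00:00:21.085 [WARN] queue.consumer: Authentication token refreshed  ░
2024-01-15 00:00:21.419 [INFO] worker.main: Rate limit applied to client       ░
2024-01-15 00:00:23.179 [INFO] net.socket: Authentication token refreshed      ░
2024-01-15 00:00:27.093 [WARN] auth.jwt: Index rebuild in progress             ░
2024-01-15 00:00:31.061 [INFO] auth.jwt: SSL certificate validated             ░
2024-01-15 00:00:35.564 [WARN] worker.main: Backup completed successfully      ░
2024-01-15 00:00:38.700 [WARN] db.pool: Timeout waiting for response [client=70░
2024-01-15 00:00:39.208 [INFO] auth.jwt: Connection established to database    ░
2024-01-15 00:00:39.171 [DEBUG] cache.redis: Rate limit applied to client      ░
                                                                               ░
                                                                               ░
                                                                               ░
                                                                               ░
                                                                               ░
                                                                               ░
                                                                               ▼


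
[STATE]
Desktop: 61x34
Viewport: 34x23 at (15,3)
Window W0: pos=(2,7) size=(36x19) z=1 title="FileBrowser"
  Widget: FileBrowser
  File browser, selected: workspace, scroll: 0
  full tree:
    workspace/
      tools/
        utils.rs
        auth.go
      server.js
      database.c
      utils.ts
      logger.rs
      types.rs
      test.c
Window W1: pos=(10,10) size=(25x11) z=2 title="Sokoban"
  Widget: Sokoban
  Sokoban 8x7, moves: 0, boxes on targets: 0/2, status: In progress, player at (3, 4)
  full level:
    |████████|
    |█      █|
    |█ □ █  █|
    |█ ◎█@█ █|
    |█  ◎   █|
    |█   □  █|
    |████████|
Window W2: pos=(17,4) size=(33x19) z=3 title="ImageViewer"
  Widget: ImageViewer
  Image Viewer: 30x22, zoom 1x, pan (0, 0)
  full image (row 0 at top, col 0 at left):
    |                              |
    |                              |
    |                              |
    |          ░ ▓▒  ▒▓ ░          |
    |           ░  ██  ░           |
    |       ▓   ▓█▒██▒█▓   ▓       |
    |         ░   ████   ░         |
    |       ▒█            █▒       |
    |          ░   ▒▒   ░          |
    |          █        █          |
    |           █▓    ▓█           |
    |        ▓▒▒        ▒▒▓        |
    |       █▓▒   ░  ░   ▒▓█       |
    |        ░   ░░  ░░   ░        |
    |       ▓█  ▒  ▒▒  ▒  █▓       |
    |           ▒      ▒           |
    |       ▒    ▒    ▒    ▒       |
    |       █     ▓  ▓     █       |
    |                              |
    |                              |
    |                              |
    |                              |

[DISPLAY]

                                  
  ┏━━━━━━━━━━━━━━━━━━━━━━━━━━━━━━━
  ┃ ImageViewer                   
  ┠───────────────────────────────
━━┃                               
  ┃                               
──┃                               
━━┃          ░ ▓▒  ▒▓ ░           
ob┃           ░  ██  ░            
──┃       ▓   ▓█▒██▒█▓   ▓        
██┃         ░   ████   ░          
  ┃       ▒█            █▒        
█ ┃          ░   ▒▒   ░           
@█┃          █        █           
  ┃           █▓    ▓█            
□ ┃        ▓▒▒        ▒▒▓         
██┃       █▓▒   ░  ░   ▒▓█        
━━┃        ░   ░░  ░░   ░         
  ┃       ▓█  ▒  ▒▒  ▒  █▓        
  ┗━━━━━━━━━━━━━━━━━━━━━━━━━━━━━━━
                      ┃           
                      ┃           
━━━━━━━━━━━━━━━━━━━━━━┛           


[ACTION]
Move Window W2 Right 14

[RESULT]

                                  
             ┏━━━━━━━━━━━━━━━━━━━━
             ┃ ImageViewer        
             ┠────────────────────
━━━━━━━━━━━━━┃                    
             ┃                    
─────────────┃                    
━━━━━━━━━━━━━┃          ░ ▓▒  ▒▓ ░
oban         ┃           ░  ██  ░ 
─────────────┃       ▓   ▓█▒██▒█▓ 
████         ┃         ░   ████   
   █         ┃       ▒█           
█  █         ┃          ░   ▒▒   ░
@█ █         ┃          █        █
   █         ┃           █▓    ▓█ 
□  █         ┃        ▓▒▒        ▒
████         ┃       █▓▒   ░  ░   
━━━━━━━━━━━━━┃        ░   ░░  ░░  
             ┃       ▓█  ▒  ▒▒  ▒ 
             ┗━━━━━━━━━━━━━━━━━━━━
                      ┃           
                      ┃           
━━━━━━━━━━━━━━━━━━━━━━┛           


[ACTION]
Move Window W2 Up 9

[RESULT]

             ┃                    
             ┃                    
             ┃                    
             ┃          ░ ▓▒  ▒▓ ░
━━━━━━━━━━━━━┃           ░  ██  ░ 
             ┃       ▓   ▓█▒██▒█▓ 
─────────────┃         ░   ████   
━━━━━━━━━━━━━┃       ▒█           
oban         ┃          ░   ▒▒   ░
─────────────┃          █        █
████         ┃           █▓    ▓█ 
   █         ┃        ▓▒▒        ▒
█  █         ┃       █▓▒   ░  ░   
@█ █         ┃        ░   ░░  ░░  
   █         ┃       ▓█  ▒  ▒▒  ▒ 
□  █         ┗━━━━━━━━━━━━━━━━━━━━
████               ┃  ┃           
━━━━━━━━━━━━━━━━━━━┛  ┃           
                      ┃           
                      ┃           
                      ┃           
                      ┃           
━━━━━━━━━━━━━━━━━━━━━━┛           


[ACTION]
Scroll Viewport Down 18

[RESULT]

oban         ┃          ░   ▒▒   ░
─────────────┃          █        █
████         ┃           █▓    ▓█ 
   █         ┃        ▓▒▒        ▒
█  █         ┃       █▓▒   ░  ░   
@█ █         ┃        ░   ░░  ░░  
   █         ┃       ▓█  ▒  ▒▒  ▒ 
□  █         ┗━━━━━━━━━━━━━━━━━━━━
████               ┃  ┃           
━━━━━━━━━━━━━━━━━━━┛  ┃           
                      ┃           
                      ┃           
                      ┃           
                      ┃           
━━━━━━━━━━━━━━━━━━━━━━┛           
                                  
                                  
                                  
                                  
                                  
                                  
                                  
                                  


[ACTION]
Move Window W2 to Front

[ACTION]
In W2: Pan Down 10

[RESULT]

oban         ┃                    
─────────────┃                    
████         ┃                    
   █         ┃                    
█  █         ┃                    
@█ █         ┃                    
   █         ┃                    
□  █         ┗━━━━━━━━━━━━━━━━━━━━
████               ┃  ┃           
━━━━━━━━━━━━━━━━━━━┛  ┃           
                      ┃           
                      ┃           
                      ┃           
                      ┃           
━━━━━━━━━━━━━━━━━━━━━━┛           
                                  
                                  
                                  
                                  
                                  
                                  
                                  
                                  


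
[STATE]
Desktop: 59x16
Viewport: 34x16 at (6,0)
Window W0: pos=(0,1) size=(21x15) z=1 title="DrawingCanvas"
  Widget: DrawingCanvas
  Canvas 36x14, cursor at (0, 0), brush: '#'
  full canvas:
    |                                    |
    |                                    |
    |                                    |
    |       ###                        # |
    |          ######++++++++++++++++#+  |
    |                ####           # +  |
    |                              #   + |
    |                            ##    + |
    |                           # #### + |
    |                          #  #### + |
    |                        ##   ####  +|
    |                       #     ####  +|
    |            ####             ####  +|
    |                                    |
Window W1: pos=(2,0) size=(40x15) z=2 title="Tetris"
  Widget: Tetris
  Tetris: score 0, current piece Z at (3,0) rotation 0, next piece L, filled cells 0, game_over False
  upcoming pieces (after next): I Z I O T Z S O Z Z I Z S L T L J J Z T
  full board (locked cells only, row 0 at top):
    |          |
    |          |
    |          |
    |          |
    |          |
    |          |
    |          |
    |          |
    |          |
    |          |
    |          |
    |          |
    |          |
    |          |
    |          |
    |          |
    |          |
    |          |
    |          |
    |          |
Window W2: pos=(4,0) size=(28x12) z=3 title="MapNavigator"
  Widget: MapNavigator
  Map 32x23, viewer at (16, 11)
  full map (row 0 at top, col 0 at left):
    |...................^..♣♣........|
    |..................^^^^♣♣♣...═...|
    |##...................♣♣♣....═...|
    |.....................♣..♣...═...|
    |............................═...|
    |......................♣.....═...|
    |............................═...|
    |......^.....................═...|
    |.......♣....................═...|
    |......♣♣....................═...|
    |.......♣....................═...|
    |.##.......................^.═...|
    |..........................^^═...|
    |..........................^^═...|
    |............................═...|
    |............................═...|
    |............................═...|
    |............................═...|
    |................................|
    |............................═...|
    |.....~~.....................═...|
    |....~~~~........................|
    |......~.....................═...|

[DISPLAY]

━━━━━━━━━━━━━━━━━━━━━━━━━┓━━━━━━━━
MapNavigator             ┃        
─────────────────────────┨────────
..^.....................═┃        
...♣....................═┃        
..♣♣....................═┃        
...♣....................═┃        
............@.........^.═┃        
......................^^═┃        
......................^^═┃        
........................═┃        
━━━━━━━━━━━━━━━━━━━━━━━━━┛        
       │                          
       │                          
━━━━━━━━━━━━━━━━━━━━━━━━━━━━━━━━━━
━━━━━━━━━━━━━━┛                   


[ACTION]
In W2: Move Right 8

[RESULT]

━━━━━━━━━━━━━━━━━━━━━━━━━┓━━━━━━━━
MapNavigator             ┃        
─────────────────────────┨────────
................═...     ┃        
................═...     ┃        
................═...     ┃        
................═...     ┃        
............@.^.═...     ┃        
..............^^═...     ┃        
..............^^═...     ┃        
................═...     ┃        
━━━━━━━━━━━━━━━━━━━━━━━━━┛        
       │                          
       │                          
━━━━━━━━━━━━━━━━━━━━━━━━━━━━━━━━━━
━━━━━━━━━━━━━━┛                   


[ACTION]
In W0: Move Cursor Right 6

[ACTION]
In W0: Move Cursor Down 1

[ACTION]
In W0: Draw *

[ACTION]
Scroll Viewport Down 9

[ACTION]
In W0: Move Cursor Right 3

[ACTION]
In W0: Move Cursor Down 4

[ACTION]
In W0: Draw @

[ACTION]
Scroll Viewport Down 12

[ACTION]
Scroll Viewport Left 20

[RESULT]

  ┏━┏━━━━━━━━━━━━━━━━━━━━━━━━━━┓━━
┏━┃ ┃ MapNavigator             ┃  
┃ ┠─┠──────────────────────────┨──
┠─┃ ┃.................═...     ┃  
┃ ┃ ┃.................═...     ┃  
┃ ┃ ┃.................═...     ┃  
┃ ┃ ┃.................═...     ┃  
┃ ┃ ┃.............@.^.═...     ┃  
┃ ┃ ┃...............^^═...     ┃  
┃ ┃ ┃...............^^═...     ┃  
┃ ┃ ┃.................═...     ┃  
┃ ┃ ┗━━━━━━━━━━━━━━━━━━━━━━━━━━┛  
┃ ┃          │                    
┃ ┃          │                    
┃ ┗━━━━━━━━━━━━━━━━━━━━━━━━━━━━━━━
┗━━━━━━━━━━━━━━━━━━━┛             


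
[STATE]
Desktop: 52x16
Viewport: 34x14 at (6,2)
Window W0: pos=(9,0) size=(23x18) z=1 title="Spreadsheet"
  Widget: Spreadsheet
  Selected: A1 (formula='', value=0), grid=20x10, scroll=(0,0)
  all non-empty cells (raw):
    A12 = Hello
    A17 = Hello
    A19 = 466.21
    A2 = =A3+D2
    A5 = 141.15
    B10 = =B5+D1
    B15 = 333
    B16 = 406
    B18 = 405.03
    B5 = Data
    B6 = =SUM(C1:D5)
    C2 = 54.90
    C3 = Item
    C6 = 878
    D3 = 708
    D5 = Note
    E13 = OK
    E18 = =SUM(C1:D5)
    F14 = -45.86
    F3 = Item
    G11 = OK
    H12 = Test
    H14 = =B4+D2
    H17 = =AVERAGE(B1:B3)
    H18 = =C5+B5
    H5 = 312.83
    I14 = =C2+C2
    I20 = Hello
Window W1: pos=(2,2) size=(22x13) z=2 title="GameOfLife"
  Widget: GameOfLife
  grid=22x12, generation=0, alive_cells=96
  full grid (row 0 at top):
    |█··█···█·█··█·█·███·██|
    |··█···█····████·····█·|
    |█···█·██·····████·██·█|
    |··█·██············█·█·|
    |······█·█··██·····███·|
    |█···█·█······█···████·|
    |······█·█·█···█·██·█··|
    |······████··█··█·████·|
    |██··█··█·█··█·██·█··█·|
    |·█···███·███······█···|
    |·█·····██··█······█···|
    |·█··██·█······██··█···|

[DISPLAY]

━━━━━━━━━━━━━━━━━┓───────┨        
meOfLife         ┃       ┃        
─────────────────┨ B     ┃        
: 0              ┃-------┃        
█·██·····████·██·┃     0 ┃        
██············█·█┃     0 ┃        
··█·█··██·····███┃     0I┃        
█·█······█···████┃     0 ┃        
··█·█·█···█·██·█·┃ta     ┃        
··████··█··█·████┃762.90 ┃        
█··█·█··█·██·█··█┃     0 ┃        
·███·███······█··┃     0 ┃        
━━━━━━━━━━━━━━━━━┛     0 ┃        
   ┃ 10        0#ERR!    ┃        


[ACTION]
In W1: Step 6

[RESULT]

━━━━━━━━━━━━━━━━━┓───────┨        
meOfLife         ┃       ┃        
─────────────────┨ B     ┃        
: 6              ┃-------┃        
·█······█·█······┃     0 ┃        
███······█·······┃     0 ┃        
██·██···██·······┃     0I┃        
██·██·█·█········┃     0 ┃        
·█·····█·██······┃ta     ┃        
······██·█·······┃762.90 ┃        
█·█···████·······┃     0 ┃        
█·█···██·······██┃     0 ┃        
━━━━━━━━━━━━━━━━━┛     0 ┃        
   ┃ 10        0#ERR!    ┃        


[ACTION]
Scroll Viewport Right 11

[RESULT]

━━━━━━┓───────┨                   
      ┃       ┃                   
──────┨ B     ┃                   
      ┃-------┃                   
······┃     0 ┃                   
······┃     0 ┃                   
······┃     0I┃                   
······┃     0 ┃                   
······┃ta     ┃                   
······┃762.90 ┃                   
······┃     0 ┃                   
····██┃     0 ┃                   
━━━━━━┛     0 ┃                   
    0#ERR!    ┃                   


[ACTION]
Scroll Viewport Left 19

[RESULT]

  ┏━━━━━━━━━━━━━━━━━━━━┓───────┨  
  ┃ GameOfLife         ┃       ┃  
  ┠────────────────────┨ B     ┃  
  ┃Gen: 6              ┃-------┃  
  ┃··█·█······█·█······┃     0 ┃  
  ┃···███······█·······┃     0 ┃  
  ┃···██·██···██·······┃     0I┃  
  ┃···██·██·█·█········┃     0 ┃  
  ┃····█·····█·██······┃ta     ┃  
  ┃·········██·█·······┃762.90 ┃  
  ┃··██·█···████·······┃     0 ┃  
  ┃·███·█···██·······██┃     0 ┃  
  ┗━━━━━━━━━━━━━━━━━━━━┛     0 ┃  
         ┃ 10        0#ERR!    ┃  


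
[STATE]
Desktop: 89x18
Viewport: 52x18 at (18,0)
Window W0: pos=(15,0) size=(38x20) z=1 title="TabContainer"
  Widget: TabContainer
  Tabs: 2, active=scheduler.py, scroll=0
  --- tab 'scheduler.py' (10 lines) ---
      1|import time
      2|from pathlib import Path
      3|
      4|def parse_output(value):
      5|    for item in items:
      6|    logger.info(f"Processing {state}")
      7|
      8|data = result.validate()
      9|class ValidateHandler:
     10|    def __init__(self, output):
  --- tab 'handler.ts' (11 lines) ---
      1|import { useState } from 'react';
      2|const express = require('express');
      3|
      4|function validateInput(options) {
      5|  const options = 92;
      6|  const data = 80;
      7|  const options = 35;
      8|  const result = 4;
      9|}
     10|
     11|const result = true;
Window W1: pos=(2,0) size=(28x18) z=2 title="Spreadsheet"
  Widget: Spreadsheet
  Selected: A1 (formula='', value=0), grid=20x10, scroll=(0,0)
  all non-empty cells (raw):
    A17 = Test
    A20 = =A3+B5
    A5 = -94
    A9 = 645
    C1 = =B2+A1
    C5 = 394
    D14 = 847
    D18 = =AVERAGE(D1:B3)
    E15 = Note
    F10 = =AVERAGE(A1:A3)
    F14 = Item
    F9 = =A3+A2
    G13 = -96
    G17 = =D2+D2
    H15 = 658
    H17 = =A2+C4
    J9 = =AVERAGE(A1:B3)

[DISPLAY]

━━━━━━━━━━━┓━━━━━━━━━━━━━━━━━━━━━━┓                 
           ┃                      ┃                 
───────────┨──────────────────────┨                 
           ┃│ handler.ts          ┃                 
B       C  ┃──────────────────────┃                 
-----------┃                      ┃                 
    0      ┃mport Path            ┃                 
    0      ┃                      ┃                 
    0      ┃ut(value):            ┃                 
    0      ┃n items:              ┃                 
    0     3┃o(f"Processing {state}┃                 
    0      ┃                      ┃                 
    0      ┃validate()            ┃                 
    0      ┃Handler:              ┃                 
    0      ┃__(self, output):     ┃                 
    0      ┃                      ┃                 
    0      ┃                      ┃                 
━━━━━━━━━━━┛                      ┃                 


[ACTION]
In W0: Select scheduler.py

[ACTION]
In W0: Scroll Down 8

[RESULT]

━━━━━━━━━━━┓━━━━━━━━━━━━━━━━━━━━━━┓                 
           ┃                      ┃                 
───────────┨──────────────────────┨                 
           ┃│ handler.ts          ┃                 
B       C  ┃──────────────────────┃                 
-----------┃Handler:              ┃                 
    0      ┃__(self, output):     ┃                 
    0      ┃                      ┃                 
    0      ┃                      ┃                 
    0      ┃                      ┃                 
    0     3┃                      ┃                 
    0      ┃                      ┃                 
    0      ┃                      ┃                 
    0      ┃                      ┃                 
    0      ┃                      ┃                 
    0      ┃                      ┃                 
    0      ┃                      ┃                 
━━━━━━━━━━━┛                      ┃                 


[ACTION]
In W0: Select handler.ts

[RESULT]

━━━━━━━━━━━┓━━━━━━━━━━━━━━━━━━━━━━┓                 
           ┃                      ┃                 
───────────┨──────────────────────┨                 
           ┃│[handler.ts]         ┃                 
B       C  ┃──────────────────────┃                 
-----------┃ate } from 'react';   ┃                 
    0      ┃= require('express'); ┃                 
    0      ┃                      ┃                 
    0      ┃ateInput(options) {   ┃                 
    0      ┃s = 92;               ┃                 
    0     3┃ 80;                  ┃                 
    0      ┃s = 35;               ┃                 
    0      ┃ = 4;                 ┃                 
    0      ┃                      ┃                 
    0      ┃                      ┃                 
    0      ┃ true;                ┃                 
    0      ┃                      ┃                 
━━━━━━━━━━━┛                      ┃                 


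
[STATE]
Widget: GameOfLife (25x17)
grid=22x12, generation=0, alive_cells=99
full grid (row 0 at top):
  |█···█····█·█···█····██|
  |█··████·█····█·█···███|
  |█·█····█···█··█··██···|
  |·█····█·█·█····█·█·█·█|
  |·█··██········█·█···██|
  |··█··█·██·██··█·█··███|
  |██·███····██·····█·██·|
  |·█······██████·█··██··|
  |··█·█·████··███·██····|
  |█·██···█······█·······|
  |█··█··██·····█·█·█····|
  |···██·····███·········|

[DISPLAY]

Gen: 0                   
█···█····█·█···█····██   
█··████·█····█·█···███   
█·█····█···█··█··██···   
·█····█·█·█····█·█·█·█   
·█··██········█·█···██   
··█··█·██·██··█·█··███   
██·███····██·····█·██·   
·█······██████·█··██··   
··█·█·████··███·██····   
█·██···█······█·······   
█··█··██·····█·█·█····   
···██·····███·········   
                         
                         
                         
                         


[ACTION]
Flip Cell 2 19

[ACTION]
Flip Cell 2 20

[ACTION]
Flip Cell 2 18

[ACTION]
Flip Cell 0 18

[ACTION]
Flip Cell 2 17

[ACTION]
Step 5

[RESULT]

Gen: 5                   
······················   
········██·███····█···   
·····███···████·██·█··   
······██······██······   
····█·········███·····   
··········█···██······   
····█·█····█·█········   
···██····███··········   
·····█·█···█····███···   
·█·····█········██····   
·█···██···············   
·██·██················   
                         
                         
                         
                         


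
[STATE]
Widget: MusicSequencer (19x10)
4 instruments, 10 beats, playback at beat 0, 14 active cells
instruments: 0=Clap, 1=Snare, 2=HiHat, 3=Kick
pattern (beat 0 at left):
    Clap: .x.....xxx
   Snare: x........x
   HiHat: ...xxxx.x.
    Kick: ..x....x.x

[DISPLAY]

      ▼123456789   
  Clap·█·····███   
 Snare█········█   
 HiHat···████·█·   
  Kick··█····█·█   
                   
                   
                   
                   
                   


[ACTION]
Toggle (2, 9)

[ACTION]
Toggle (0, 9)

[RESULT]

      ▼123456789   
  Clap·█·····██·   
 Snare█········█   
 HiHat···████·██   
  Kick··█····█·█   
                   
                   
                   
                   
                   


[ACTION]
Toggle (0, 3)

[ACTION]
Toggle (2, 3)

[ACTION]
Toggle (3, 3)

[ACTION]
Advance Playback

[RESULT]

      0▼23456789   
  Clap·█·█···██·   
 Snare█········█   
 HiHat····███·██   
  Kick··██···█·█   
                   
                   
                   
                   
                   


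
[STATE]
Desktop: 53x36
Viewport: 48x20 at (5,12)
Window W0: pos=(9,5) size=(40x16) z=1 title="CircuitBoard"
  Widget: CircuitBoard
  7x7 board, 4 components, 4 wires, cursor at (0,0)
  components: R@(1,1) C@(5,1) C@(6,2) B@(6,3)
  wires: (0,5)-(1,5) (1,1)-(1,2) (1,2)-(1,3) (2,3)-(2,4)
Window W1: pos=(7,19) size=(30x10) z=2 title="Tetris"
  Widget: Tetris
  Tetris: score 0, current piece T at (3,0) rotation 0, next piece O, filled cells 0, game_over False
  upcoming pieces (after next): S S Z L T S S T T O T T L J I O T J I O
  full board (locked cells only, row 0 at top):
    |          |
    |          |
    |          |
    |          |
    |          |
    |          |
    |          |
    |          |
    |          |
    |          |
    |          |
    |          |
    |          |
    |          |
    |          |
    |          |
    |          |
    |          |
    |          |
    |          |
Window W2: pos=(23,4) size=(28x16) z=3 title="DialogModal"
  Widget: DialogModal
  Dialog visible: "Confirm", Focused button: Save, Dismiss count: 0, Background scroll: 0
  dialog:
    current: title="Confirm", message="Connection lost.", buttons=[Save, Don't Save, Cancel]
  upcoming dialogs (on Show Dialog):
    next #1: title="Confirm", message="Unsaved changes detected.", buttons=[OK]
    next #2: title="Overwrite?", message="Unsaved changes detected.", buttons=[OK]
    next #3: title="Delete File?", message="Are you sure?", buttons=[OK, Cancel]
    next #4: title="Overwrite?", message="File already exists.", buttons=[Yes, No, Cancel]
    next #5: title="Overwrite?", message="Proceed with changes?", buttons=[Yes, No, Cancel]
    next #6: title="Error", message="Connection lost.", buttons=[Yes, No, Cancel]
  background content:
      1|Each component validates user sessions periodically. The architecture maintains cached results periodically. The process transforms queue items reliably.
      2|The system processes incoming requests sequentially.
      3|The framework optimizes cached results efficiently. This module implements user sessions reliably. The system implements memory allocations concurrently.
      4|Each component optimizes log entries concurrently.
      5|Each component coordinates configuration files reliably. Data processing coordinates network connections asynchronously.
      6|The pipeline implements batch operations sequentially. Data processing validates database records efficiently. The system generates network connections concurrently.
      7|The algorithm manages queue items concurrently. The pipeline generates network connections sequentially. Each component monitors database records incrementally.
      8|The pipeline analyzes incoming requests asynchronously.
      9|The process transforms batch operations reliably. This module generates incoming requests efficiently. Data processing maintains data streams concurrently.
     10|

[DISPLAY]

    ┃             ┃Th│  Connection lost.  │ba┃  
    ┃2            ┃Th│[Save]  Don't Save  │eu┃  
    ┃             ┃Th└────────────────────┘co┃  
    ┃3            ┃The process transforms bat┃  
    ┃             ┃                          ┃  
    ┃4            ┃                          ┃  
    ┃             ┃                          ┃  
  ┏━━━━━━━━━━━━━━━┗━━━━━━━━━━━━━━━━━━━━━━━━━━┛  
  ┃ Tetris                     ┃━━━━━━━━━━━┛    
  ┠────────────────────────────┨                
  ┃          │Next:            ┃                
  ┃          │▓▓               ┃                
  ┃          │▓▓               ┃                
  ┃          │                 ┃                
  ┃          │                 ┃                
  ┃          │                 ┃                
  ┗━━━━━━━━━━━━━━━━━━━━━━━━━━━━┛                
                                                
                                                
                                                


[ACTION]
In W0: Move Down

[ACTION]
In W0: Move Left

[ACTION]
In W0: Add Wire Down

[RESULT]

    ┃    │        ┃Th│  Connection lost.  │ba┃  
    ┃2   ·        ┃Th│[Save]  Don't Save  │eu┃  
    ┃             ┃Th└────────────────────┘co┃  
    ┃3            ┃The process transforms bat┃  
    ┃             ┃                          ┃  
    ┃4            ┃                          ┃  
    ┃             ┃                          ┃  
  ┏━━━━━━━━━━━━━━━┗━━━━━━━━━━━━━━━━━━━━━━━━━━┛  
  ┃ Tetris                     ┃━━━━━━━━━━━┛    
  ┠────────────────────────────┨                
  ┃          │Next:            ┃                
  ┃          │▓▓               ┃                
  ┃          │▓▓               ┃                
  ┃          │                 ┃                
  ┃          │                 ┃                
  ┃          │                 ┃                
  ┗━━━━━━━━━━━━━━━━━━━━━━━━━━━━┛                
                                                
                                                
                                                


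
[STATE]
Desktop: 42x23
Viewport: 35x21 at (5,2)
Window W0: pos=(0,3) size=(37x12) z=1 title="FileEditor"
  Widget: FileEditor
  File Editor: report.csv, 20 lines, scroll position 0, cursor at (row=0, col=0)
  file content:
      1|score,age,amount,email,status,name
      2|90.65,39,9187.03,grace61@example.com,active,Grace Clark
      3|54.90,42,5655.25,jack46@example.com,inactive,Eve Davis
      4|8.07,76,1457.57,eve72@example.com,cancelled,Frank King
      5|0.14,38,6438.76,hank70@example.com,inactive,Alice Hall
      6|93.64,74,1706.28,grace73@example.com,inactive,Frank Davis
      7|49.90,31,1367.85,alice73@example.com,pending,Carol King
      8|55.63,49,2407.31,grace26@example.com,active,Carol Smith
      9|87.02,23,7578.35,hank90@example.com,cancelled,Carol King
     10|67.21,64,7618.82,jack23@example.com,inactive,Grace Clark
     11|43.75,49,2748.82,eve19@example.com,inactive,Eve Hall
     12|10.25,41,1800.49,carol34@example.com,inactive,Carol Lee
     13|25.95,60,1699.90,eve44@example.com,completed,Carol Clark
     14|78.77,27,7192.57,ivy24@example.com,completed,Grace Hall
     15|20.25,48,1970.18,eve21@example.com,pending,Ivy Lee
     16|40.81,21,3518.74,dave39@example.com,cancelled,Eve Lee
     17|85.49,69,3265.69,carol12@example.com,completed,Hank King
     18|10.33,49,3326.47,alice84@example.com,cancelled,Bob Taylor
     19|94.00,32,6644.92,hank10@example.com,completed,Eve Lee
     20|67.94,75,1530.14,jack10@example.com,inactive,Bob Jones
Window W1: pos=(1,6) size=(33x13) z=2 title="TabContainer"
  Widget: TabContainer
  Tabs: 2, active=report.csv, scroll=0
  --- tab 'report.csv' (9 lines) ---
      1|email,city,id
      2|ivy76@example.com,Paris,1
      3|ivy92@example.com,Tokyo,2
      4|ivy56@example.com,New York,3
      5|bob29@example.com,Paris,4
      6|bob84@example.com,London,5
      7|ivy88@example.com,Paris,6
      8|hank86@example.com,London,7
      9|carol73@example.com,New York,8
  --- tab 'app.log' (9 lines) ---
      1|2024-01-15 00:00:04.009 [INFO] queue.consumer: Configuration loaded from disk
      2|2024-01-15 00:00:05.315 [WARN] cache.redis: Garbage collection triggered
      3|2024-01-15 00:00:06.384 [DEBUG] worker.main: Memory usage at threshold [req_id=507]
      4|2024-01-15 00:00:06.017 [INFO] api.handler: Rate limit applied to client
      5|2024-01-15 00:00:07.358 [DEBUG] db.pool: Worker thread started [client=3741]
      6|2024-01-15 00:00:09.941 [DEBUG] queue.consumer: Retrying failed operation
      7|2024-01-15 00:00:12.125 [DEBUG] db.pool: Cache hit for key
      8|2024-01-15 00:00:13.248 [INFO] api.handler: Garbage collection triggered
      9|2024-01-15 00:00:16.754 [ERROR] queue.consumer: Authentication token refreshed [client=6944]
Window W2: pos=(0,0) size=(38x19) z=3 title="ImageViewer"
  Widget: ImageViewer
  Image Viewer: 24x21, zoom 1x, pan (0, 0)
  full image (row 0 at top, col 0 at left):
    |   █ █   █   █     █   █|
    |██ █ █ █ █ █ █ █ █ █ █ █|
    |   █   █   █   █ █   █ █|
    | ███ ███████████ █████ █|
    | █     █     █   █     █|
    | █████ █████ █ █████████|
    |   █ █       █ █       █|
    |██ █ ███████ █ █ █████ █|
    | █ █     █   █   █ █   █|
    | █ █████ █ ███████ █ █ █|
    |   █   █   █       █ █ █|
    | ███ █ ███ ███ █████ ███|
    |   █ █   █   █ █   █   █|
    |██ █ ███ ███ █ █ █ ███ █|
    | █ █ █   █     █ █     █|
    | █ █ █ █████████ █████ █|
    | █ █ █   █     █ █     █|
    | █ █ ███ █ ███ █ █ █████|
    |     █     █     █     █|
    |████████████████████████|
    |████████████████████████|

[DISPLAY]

────────────────────────────────┨  
 █   █   █     █   █            ┃  
 █ █ █ █ █ █ █ █ █ █            ┃  
   █   █   █ █   █ █            ┃  
 ███████████ █████ █            ┃  
   █     █   █     █            ┃  
██ █████ █ █████████            ┃  
 █       █ █       █            ┃  
 ███████ █ █ █████ █            ┃  
     █   █   █ █   █            ┃  
████ █ ███████ █ █ █            ┃  
   █   █       █ █ █            ┃  
 █ ███ ███ █████ ███            ┃  
 █   █   █ █   █   █            ┃  
 ███ ███ █ █ █ ███ █            ┃  
 █   █     █ █     █            ┃  
━━━━━━━━━━━━━━━━━━━━━━━━━━━━━━━━┛  
                                   
                                   
                                   
                                   


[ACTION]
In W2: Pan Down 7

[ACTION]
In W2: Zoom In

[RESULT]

────────────────────────────────┨  
████  ██████████████████████  ██┃  
          ██          ██      ██┃  
          ██          ██      ██┃  
████████  ██████████  ██  ██████┃  
████████  ██████████  ██  ██████┃  
  ██  ██              ██  ██    ┃  
  ██  ██              ██  ██    ┃  
  ██  ██████████████  ██  ██  ██┃  
  ██  ██████████████  ██  ██  ██┃  
  ██          ██      ██      ██┃  
  ██          ██      ██      ██┃  
  ██████████  ██  ██████████████┃  
  ██████████  ██  ██████████████┃  
  ██      ██      ██            ┃  
  ██      ██      ██            ┃  
━━━━━━━━━━━━━━━━━━━━━━━━━━━━━━━━┛  
                                   
                                   
                                   
                                   


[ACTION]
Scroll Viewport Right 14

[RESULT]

──────────────────────────────┨    
██  ██████████████████████  ██┃    
        ██          ██      ██┃    
        ██          ██      ██┃    
██████  ██████████  ██  ██████┃    
██████  ██████████  ██  ██████┃    
██  ██              ██  ██    ┃    
██  ██              ██  ██    ┃    
██  ██████████████  ██  ██  ██┃    
██  ██████████████  ██  ██  ██┃    
██          ██      ██      ██┃    
██          ██      ██      ██┃    
██████████  ██  ██████████████┃    
██████████  ██  ██████████████┃    
██      ██      ██            ┃    
██      ██      ██            ┃    
━━━━━━━━━━━━━━━━━━━━━━━━━━━━━━┛    
                                   
                                   
                                   
                                   
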